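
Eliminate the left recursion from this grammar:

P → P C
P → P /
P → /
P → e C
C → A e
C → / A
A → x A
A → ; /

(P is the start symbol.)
P is directly left-recursive. The standard transformation for
  A → A α₁ | ... | A α_m | β₁ | ... | β_n
is
  A  → β₁ A' | ... | β_n A'
  A' → α₁ A' | ... | α_m A' | ε

P → / becomes P → / P'
P → e C becomes P → e C P'
P → P C becomes P' → C P'
P → P / becomes P' → / P'
Add P' → ε

Productions for other non-terminals are unchanged:
  C → A e
  C → / A
  A → x A
  A → ; /

Resulting grammar:
P → / P'
P → e C P'
P' → C P'
P' → / P'
P' → ε
C → A e
C → / A
A → x A
A → ; /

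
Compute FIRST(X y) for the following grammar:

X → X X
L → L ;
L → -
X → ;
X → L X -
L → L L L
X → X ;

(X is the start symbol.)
{ '-', ';' }

FIRST sets of the non-terminals involved (from the grammar, by fixed-point iteration):
  FIRST(X) = { '-', ';' }

To compute FIRST(X y), process the symbols left to right:
Symbol X is a non-terminal. Add FIRST(X) \ {ε} = { '-', ';' }
X is not nullable (ε ∉ FIRST(X)), so stop here.
FIRST(X y) = { '-', ';' }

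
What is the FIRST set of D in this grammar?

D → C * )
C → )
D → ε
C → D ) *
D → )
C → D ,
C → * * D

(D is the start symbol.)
{ ')', '*', ',', ε }

To compute FIRST(D), examine every production with D on the left-hand side, reading each right-hand side left to right until a non-nullable symbol is reached.

FIRST sets of the other non-terminals involved (by the same procedure, iterated to a fixed point):
  FIRST(C) = { ')', '*', ',' }

From D → C * ):
  - C is a non-terminal: add FIRST(C) \ {ε} = { ')', '*', ',' }
    C is not nullable, so stop
From D → ε:
  - ε-production, so ε ∈ FIRST(D)
From D → ):
  - ')' is a terminal: add ')' and stop

Collecting: FIRST(D) = { ')', '*', ',', ε }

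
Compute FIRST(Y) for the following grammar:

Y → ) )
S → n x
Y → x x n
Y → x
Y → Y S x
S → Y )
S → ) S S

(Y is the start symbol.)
{ ')', 'x' }

From Y → ) ):
  - ')' is a terminal: add ')' and stop
From Y → x x n:
  - x is a terminal: add 'x' and stop
From Y → x:
  - x is a terminal: add 'x' and stop
From Y → Y S x:
  - Y is the symbol being defined: contributes nothing new
    Y is not nullable, so stop

Collecting: FIRST(Y) = { ')', 'x' }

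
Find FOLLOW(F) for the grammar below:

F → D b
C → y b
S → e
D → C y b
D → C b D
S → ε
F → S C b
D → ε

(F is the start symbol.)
{ $ }

F is the start symbol, so $ ∈ FOLLOW(F).
F does not occur on any right-hand side.

Taking the union: FOLLOW(F) = { $ }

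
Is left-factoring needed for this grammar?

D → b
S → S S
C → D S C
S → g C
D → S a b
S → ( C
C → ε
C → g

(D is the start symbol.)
Left-factoring is needed when two productions for the same non-terminal
share a common prefix on the right-hand side.

Productions for D:
  D → b
  D → S a b
Productions for S:
  S → S S
  S → g C
  S → ( C
Productions for C:
  C → D S C
  C → ε
  C → g

No common prefixes found.

Answer: No, left-factoring is not needed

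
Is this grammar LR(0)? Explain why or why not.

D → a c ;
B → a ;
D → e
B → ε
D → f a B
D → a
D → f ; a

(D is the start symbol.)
No. Shift-reduce conflict between [D → a .] and [D → a . c ;]

Augment with D' → D and build the canonical LR(0) collection (I0 = CLOSURE({[D' → . D]}), then GOTO on every symbol after a dot until no new states appear). It has 13 states:
  I0: { [D → . a c ;], [D → . a], [D → . e], [D → . f ; a], [D → . f a B], [D' → . D] }  — shift
  I1: { [D' → D .] }  — accept
  I2: { [D → a . c ;], [D → a .] }  — shift, reduce
  I3: { [D → e .] }  — reduce
  I4: { [D → f . ; a], [D → f . a B] }  — shift
  I5: { [D → f ; . a] }  — shift
  I6: { [B → . a ;], [B → .], [D → f a . B] }  — shift, reduce
  I7: { [D → f a B .] }  — reduce
  I8: { [B → a . ;] }  — shift
  I9: { [B → a ; .] }  — reduce
  I10: { [D → f ; a .] }  — reduce
  I11: { [D → a c . ;] }  — shift
  I12: { [D → a c ; .] }  — reduce

Conflict in state I2:
  Shift-reduce conflict between [D → a .] and [D → a . c ;]
So the grammar is NOT LR(0).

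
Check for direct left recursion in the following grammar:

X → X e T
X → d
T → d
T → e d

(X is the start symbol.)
Yes, X is left-recursive

Direct left recursion occurs when N → N α for some non-terminal N (the right-hand side begins with the left-hand side itself).

X → X e T: LEFT RECURSIVE (starts with X)
X → d: starts with d
T → d: starts with d
T → e d: starts with e

The grammar has direct left recursion on: X.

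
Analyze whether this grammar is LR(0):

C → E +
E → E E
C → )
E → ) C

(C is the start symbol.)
No. Shift-reduce conflict between [C → ) .] and [C → . )]

A grammar is LR(0) if no state in the canonical LR(0) collection has:
  - both a shift item (dot before a terminal) and a complete item (shift-reduce conflict), or
  - two or more complete items (reduce-reduce conflict; the accept item [C' → C .] counts as a complete item here).

Augment with C' → C and build the canonical LR(0) collection (I0 = CLOSURE({[C' → . C]}), then GOTO on every symbol after a dot until no new states appear). It has 8 states:
  I0: { [C → . )], [C → . E +], [C' → . C], [E → . ) C], [E → . E E] }  — shift
  I1: { [C → ) .], [C → . )], [C → . E +], [E → ) . C], [E → . ) C], [E → . E E] }  — shift, reduce
  I2: { [C' → C .] }  — accept
  I3: { [C → E . +], [E → . ) C], [E → . E E], [E → E . E] }  — shift
  I4: { [C → . )], [C → . E +], [E → ) . C], [E → . ) C], [E → . E E] }  — shift
  I5: { [C → E + .] }  — reduce
  I6: { [E → . ) C], [E → . E E], [E → E . E], [E → E E .] }  — shift, reduce
  I7: { [E → ) C .] }  — reduce

Conflict in state I1:
  Shift-reduce conflict between [C → ) .] and [C → . )]
So the grammar is NOT LR(0).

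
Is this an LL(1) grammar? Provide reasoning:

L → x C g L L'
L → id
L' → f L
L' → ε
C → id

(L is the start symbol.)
No. Predict set conflict for L': { 'f' }

A grammar is LL(1) if for each non-terminal N with multiple productions, the predict sets of those productions are pairwise disjoint, where PREDICT(N → α) = (FIRST(α) \ {ε}) ∪ (FOLLOW(N) if α ⇒* ε).

Relevant sets:
  FOLLOW(L') = { $, 'f' }

For L:
  PREDICT(L → x C g L L') = { 'x' }
  PREDICT(L → id) = { 'id' }
For L':
  PREDICT(L' → f L) = { 'f' }
  PREDICT(L' → ε) = { $, 'f' }
C has a single production, so nothing to check there.

Conflict found: Predict set conflict for L': { 'f' }
The grammar is NOT LL(1).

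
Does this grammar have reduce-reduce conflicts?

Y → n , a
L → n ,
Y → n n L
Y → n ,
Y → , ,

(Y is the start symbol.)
No reduce-reduce conflicts

A reduce-reduce conflict occurs when an LR(0) state has two complete items [A → α .] and [B → β .] — both call for a reduction, and with no lookahead the parser cannot choose between them.

Augment with Y' → Y and build the canonical LR(0) collection (I0 = CLOSURE({[Y' → . Y]}), then GOTO on every symbol after a dot until no new states appear). It has 11 states:
  I0: { [Y → . , ,], [Y → . n , a], [Y → . n ,], [Y → . n n L], [Y' → . Y] }  — shift
  I1: { [Y → , . ,] }  — shift
  I2: { [Y' → Y .] }  — accept
  I3: { [Y → n . , a], [Y → n . ,], [Y → n . n L] }  — shift
  I4: { [Y → n , . a], [Y → n , .] }  — shift, reduce
  I5: { [L → . n ,], [Y → n n . L] }  — shift
  I6: { [Y → n n L .] }  — reduce
  I7: { [L → n . ,] }  — shift
  I8: { [L → n , .] }  — reduce
  I9: { [Y → n , a .] }  — reduce
  I10: { [Y → , , .] }  — reduce

No state contains more than one complete item.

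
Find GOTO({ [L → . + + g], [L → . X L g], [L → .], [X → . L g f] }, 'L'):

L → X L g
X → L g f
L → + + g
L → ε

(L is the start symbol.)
GOTO(I, 'L') = CLOSURE({ [A → αX.β] : [A → α.Xβ] ∈ I, X = 'L' })

Items with dot before 'L', with the dot advanced:
  [X → . L g f] → [X → L . g f]
Closure adds nothing (no advanced item has the dot before a non-terminal).

GOTO = { [X → L . g f] }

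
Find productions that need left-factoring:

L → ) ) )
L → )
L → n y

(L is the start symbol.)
Yes, L has productions with common prefix ')'

Left-factoring is needed when two productions for the same non-terminal
share a common prefix on the right-hand side.

Productions for L:
  L → ) ) )
  L → )
  L → n y

Found common prefix ')' in productions for L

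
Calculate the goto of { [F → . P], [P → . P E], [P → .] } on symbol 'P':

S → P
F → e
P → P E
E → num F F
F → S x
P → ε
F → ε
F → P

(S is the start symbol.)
{ [E → . num F F], [F → P .], [P → P . E] }

GOTO(I, 'P') = CLOSURE({ [A → αX.β] : [A → α.Xβ] ∈ I, X = 'P' })

Items with dot before 'P', with the dot advanced:
  [F → . P] → [F → P .]
  [P → . P E] → [P → P . E]
Closure of the advanced items:
  [P → P . E] has the dot before E: add [E → . num F F]

GOTO = { [E → . num F F], [F → P .], [P → P . E] }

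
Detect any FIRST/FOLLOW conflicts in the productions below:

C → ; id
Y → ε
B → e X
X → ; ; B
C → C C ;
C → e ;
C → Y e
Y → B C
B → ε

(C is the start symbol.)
Yes. Y → B C with FOLLOW(Y) on { 'e' }; B → e X with FOLLOW(B) on { 'e' }

A FIRST/FOLLOW conflict occurs when a non-terminal N has a nullable alternative N → β (β ⇒* ε) and another alternative N → α with FIRST(α) ∩ FOLLOW(N) ≠ ∅: on such a lookahead the parser cannot decide between expanding α and letting N vanish via β.

Nullable non-terminals: B, Y.
FIRST sets used below: FIRST(B) = { 'e', ε }, FIRST(C) = { ';', 'e' }

B: nullable alternative(s) B → ε; FOLLOW(B) = { ';', 'e' }
  B → e X: FIRST \ {ε} = { 'e' } — overlaps FOLLOW(B) on { 'e' }: CONFLICT
  B → ε: FIRST \ {ε} = { } — this is the only nullable alternative, skip

Y: nullable alternative(s) Y → ε; FOLLOW(Y) = { 'e' }
  Y → ε: FIRST \ {ε} = { } — this is the only nullable alternative, skip
  Y → B C: FIRST \ {ε} = { ';', 'e' } — overlaps FOLLOW(Y) on { 'e' }: CONFLICT

C, X have no nullable alternative, so no FIRST/FOLLOW check is needed there.

So the grammar has 2 FIRST/FOLLOW conflicts (marked CONFLICT above).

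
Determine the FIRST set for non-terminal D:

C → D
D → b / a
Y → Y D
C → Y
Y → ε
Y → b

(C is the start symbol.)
{ 'b' }

To compute FIRST(D), examine every production with D on the left-hand side, reading each right-hand side left to right until a non-nullable symbol is reached.

From D → b / a:
  - b is a terminal: add 'b' and stop

Collecting: FIRST(D) = { 'b' }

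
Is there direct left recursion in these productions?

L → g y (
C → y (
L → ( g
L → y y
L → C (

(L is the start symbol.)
L → g y (: starts with g
C → y (: starts with y
L → ( g: starts with '('
L → y y: starts with y
L → C (: starts with C

No direct left recursion found.

Answer: No direct left recursion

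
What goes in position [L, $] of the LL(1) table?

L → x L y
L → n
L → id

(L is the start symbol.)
To find M[L, $], we find productions for L where $ is in the predict set (PREDICT(N → α) = (FIRST(α) \ {ε}) ∪ (FOLLOW(N) if α ⇒* ε)).

L → x L y: PREDICT = { 'x' }
L → n: PREDICT = { 'n' }
L → id: PREDICT = { 'id' }

M[L, $] is empty (no production applies)

Answer: Empty (error entry)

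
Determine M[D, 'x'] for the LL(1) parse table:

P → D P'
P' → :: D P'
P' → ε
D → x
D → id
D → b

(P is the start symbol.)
D → x

To find M[D, 'x'], we find productions for D where 'x' is in the predict set (PREDICT(N → α) = (FIRST(α) \ {ε}) ∪ (FOLLOW(N) if α ⇒* ε)).

D → x: PREDICT = { 'x' }
  'x' is in predict set, so this production goes in M[D, 'x']
D → id: PREDICT = { 'id' }
D → b: PREDICT = { 'b' }

M[D, 'x'] = D → x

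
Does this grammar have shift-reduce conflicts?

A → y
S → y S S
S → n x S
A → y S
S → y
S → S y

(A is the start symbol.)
A shift-reduce conflict occurs when an LR(0) state has both:
  - a complete (reduce) item [A → α .] (dot at the end), and
  - a shift item [B → β . c γ] (dot before a terminal).

Augment with A' → A and build the canonical LR(0) collection (I0 = CLOSURE({[A' → . A]}), then GOTO on every symbol after a dot until no new states appear). It has 12 states:
  I0: { [A → . y S], [A → . y], [A' → . A] }  — shift
  I1: { [A' → A .] }  — accept
  I2: { [A → y . S], [A → y .], [S → . S y], [S → . n x S], [S → . y S S], [S → . y] }  — shift, reduce
  I3: { [A → y S .], [S → S . y] }  — shift, reduce
  I4: { [S → n . x S] }  — shift
  I5: { [S → . S y], [S → . n x S], [S → . y S S], [S → . y], [S → y . S S], [S → y .] }  — shift, reduce
  I6: { [S → . S y], [S → . n x S], [S → . y S S], [S → . y], [S → S . y], [S → y S . S] }  — shift
  I7: { [S → S . y], [S → y S S .] }  — shift, reduce
  I8: { [S → . S y], [S → . n x S], [S → . y S S], [S → . y], [S → S y .], [S → y . S S], [S → y .] }  — shift, 2 reduces
  I9: { [S → S y .] }  — reduce
  I10: { [S → . S y], [S → . n x S], [S → . y S S], [S → . y], [S → n x . S] }  — shift
  I11: { [S → S . y], [S → n x S .] }  — shift, reduce

I2 contains reduce item [A → y .] and shift items [S → . n x S], [S → . y], [S → . y S S] — shift-reduce conflict.
I3 contains reduce item [A → y S .] and shift item [S → S . y] — shift-reduce conflict.
I5 contains reduce item [S → y .] and shift items [S → . n x S], [S → . y], [S → . y S S] — shift-reduce conflict.
I7 contains reduce item [S → y S S .] and shift item [S → S . y] — shift-reduce conflict.
I8 contains reduce items [S → S y .], [S → y .] and shift items [S → . n x S], [S → . y], [S → . y S S] — shift-reduce conflict.
I11 contains reduce item [S → n x S .] and shift item [S → S . y] — shift-reduce conflict.

Answer: Yes — I2: [A → y .] vs [S → . n x S]; I3: [A → y S .] vs [S → S . y]; I5: [S → y .] vs [S → . n x S]; I7: [S → y S S .] vs [S → S . y]; I8: [S → S y .] vs [S → . n x S]; I11: [S → n x S .] vs [S → S . y]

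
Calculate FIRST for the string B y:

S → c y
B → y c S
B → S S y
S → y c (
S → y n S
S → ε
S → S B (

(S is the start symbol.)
FIRST sets of the non-terminals involved (from the grammar, by fixed-point iteration):
  FIRST(B) = { 'c', 'y' }

To compute FIRST(B y), process the symbols left to right:
Symbol B is a non-terminal. Add FIRST(B) \ {ε} = { 'c', 'y' }
B is not nullable (ε ∉ FIRST(B)), so stop here.
FIRST(B y) = { 'c', 'y' }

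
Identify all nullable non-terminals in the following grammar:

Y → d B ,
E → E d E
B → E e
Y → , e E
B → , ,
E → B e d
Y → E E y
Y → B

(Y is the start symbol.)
There are no ε-productions, so no non-terminal can derive ε.
No non-terminals are nullable.

Answer: None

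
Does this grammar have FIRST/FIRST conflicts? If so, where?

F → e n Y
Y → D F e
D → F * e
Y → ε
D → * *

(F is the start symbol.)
FIRST sets of the non-terminals at (or reachable through a nullable prefix from) the front of some alternative:
  FIRST(D) = { '*', 'e' }
  FIRST(F) = { 'e' }

Productions for Y:
  Y → D F e: FIRST = { '*', 'e' }
  Y → ε: FIRST = { ε }
Productions for D:
  D → F * e: FIRST = { 'e' }
  D → * *: FIRST = { '*' }
F has only one production, so no FIRST/FIRST conflict is possible there.

All alternatives of each non-terminal have pairwise disjoint FIRST sets.

Answer: No FIRST/FIRST conflicts.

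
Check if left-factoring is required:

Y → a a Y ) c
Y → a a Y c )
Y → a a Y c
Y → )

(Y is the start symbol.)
Left-factoring is needed when two productions for the same non-terminal
share a common prefix on the right-hand side.

Productions for Y:
  Y → a a Y ) c
  Y → a a Y c )
  Y → a a Y c
  Y → )

Found common prefix 'a a Y' in productions for Y

Answer: Yes, Y has productions with common prefix 'a a Y'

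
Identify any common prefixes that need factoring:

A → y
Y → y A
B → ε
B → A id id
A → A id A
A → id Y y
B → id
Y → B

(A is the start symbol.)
Left-factoring is needed when two productions for the same non-terminal
share a common prefix on the right-hand side.

Productions for A:
  A → y
  A → A id A
  A → id Y y
Productions for Y:
  Y → y A
  Y → B
Productions for B:
  B → ε
  B → A id id
  B → id

No common prefixes found.

Answer: No, left-factoring is not needed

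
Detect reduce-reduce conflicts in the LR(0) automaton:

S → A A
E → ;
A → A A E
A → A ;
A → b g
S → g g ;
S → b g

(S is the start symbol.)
A reduce-reduce conflict occurs when an LR(0) state has two complete items [A → α .] and [B → β .] — both call for a reduction, and with no lookahead the parser cannot choose between them.

Augment with S' → S and build the canonical LR(0) collection (I0 = CLOSURE({[S' → . S]}), then GOTO on every symbol after a dot until no new states appear). It has 15 states:
  I0: { [A → . A ;], [A → . A A E], [A → . b g], [S → . A A], [S → . b g], [S → . g g ;], [S' → . S] }  — shift
  I1: { [A → . A ;], [A → . A A E], [A → . b g], [A → A . ;], [A → A . A E], [S → A . A] }  — shift
  I2: { [S' → S .] }  — accept
  I3: { [A → b . g], [S → b . g] }  — shift
  I4: { [S → g . g ;] }  — shift
  I5: { [S → g g . ;] }  — shift
  I6: { [S → g g ; .] }  — reduce
  I7: { [A → b g .], [S → b g .] }  — 2 reduces
  I8: { [A → A ; .] }  — reduce
  I9: { [A → . A ;], [A → . A A E], [A → . b g], [A → A . ;], [A → A . A E], [A → A A . E], [E → . ;], [S → A A .] }  — shift, reduce
  I10: { [A → b . g] }  — shift
  I11: { [A → b g .] }  — reduce
  I12: { [A → A ; .], [E → ; .] }  — 2 reduces
  I13: { [A → . A ;], [A → . A A E], [A → . b g], [A → A . ;], [A → A . A E], [A → A A . E], [E → . ;] }  — shift
  I14: { [A → A A E .] }  — reduce

I7 contains complete items [A → b g .], [S → b g .] — reduce-reduce conflict.
I12 contains complete items [A → A ; .], [E → ; .] — reduce-reduce conflict.

Answer: Yes — I7: [A → b g .] vs [S → b g .]; I12: [A → A ; .] vs [E → ; .]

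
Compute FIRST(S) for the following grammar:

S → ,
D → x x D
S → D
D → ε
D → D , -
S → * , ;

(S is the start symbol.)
To compute FIRST(S), examine every production with S on the left-hand side, reading each right-hand side left to right until a non-nullable symbol is reached.

FIRST sets of the other non-terminals involved (by the same procedure, iterated to a fixed point):
  FIRST(D) = { ',', 'x', ε }

From S → ,:
  - ',' is a terminal: add ',' and stop
From S → D:
  - D is a non-terminal: add FIRST(D) \ {ε} = { ',', 'x' }
    D is nullable and nothing follows, so the whole right-hand side can vanish: ε ∈ FIRST(S)
From S → * , ;:
  - '*' is a terminal: add '*' and stop

Collecting: FIRST(S) = { '*', ',', 'x', ε }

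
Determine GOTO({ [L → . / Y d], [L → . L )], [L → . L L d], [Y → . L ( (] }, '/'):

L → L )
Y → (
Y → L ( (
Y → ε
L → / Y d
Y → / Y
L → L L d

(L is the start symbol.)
{ [L → . / Y d], [L → . L )], [L → . L L d], [L → / . Y d], [Y → . (], [Y → . / Y], [Y → . L ( (], [Y → .] }

GOTO(I, '/') = CLOSURE({ [A → αX.β] : [A → α.Xβ] ∈ I, X = '/' })

Items with dot before '/', with the dot advanced:
  [L → . / Y d] → [L → / . Y d]
Closure of the advanced items:
  [L → / . Y d] has the dot before Y: add [Y → . (], [Y → . L ( (], [Y → .], [Y → . / Y]
  [Y → . L ( (] has the dot before L: add [L → . L )], [L → . / Y d], [L → . L L d]

GOTO = { [L → . / Y d], [L → . L )], [L → . L L d], [L → / . Y d], [Y → . (], [Y → . / Y], [Y → . L ( (], [Y → .] }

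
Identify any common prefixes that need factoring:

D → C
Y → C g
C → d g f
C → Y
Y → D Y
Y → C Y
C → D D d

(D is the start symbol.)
Left-factoring is needed when two productions for the same non-terminal
share a common prefix on the right-hand side.

Productions for Y:
  Y → C g
  Y → D Y
  Y → C Y
Productions for C:
  C → d g f
  C → Y
  C → D D d

Found common prefix 'C' in productions for Y

Answer: Yes, Y has productions with common prefix 'C'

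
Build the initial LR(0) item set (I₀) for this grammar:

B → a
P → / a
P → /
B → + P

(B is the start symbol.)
{ [B → . + P], [B → . a], [B' → . B] }

First, augment the grammar with B' → B
I₀ = CLOSURE({ [B' → . B] }):
  [B' → . B] has the dot before B: add [B → . a], [B → . + P]
No further items can be added.

I₀ = { [B → . + P], [B → . a], [B' → . B] }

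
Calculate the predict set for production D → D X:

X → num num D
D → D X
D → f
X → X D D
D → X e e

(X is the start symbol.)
{ 'f', 'num' }

PREDICT(D → D X) = (FIRST(RHS) \ {ε}) ∪ (FOLLOW(D) if ε ∈ FIRST(RHS), i.e. RHS ⇒* ε)
FIRST(D) = { 'f', 'num' }
FIRST(D X) = { 'f', 'num' }
ε ∉ FIRST(D X), so FOLLOW(D) is not added.
PREDICT(D → D X) = { 'f', 'num' }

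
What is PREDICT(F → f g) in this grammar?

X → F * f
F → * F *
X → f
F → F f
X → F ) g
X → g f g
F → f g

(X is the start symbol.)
{ 'f' }

PREDICT(F → f g) = (FIRST(RHS) \ {ε}) ∪ (FOLLOW(F) if ε ∈ FIRST(RHS), i.e. RHS ⇒* ε)
FIRST(f g) = { 'f' }
ε ∉ FIRST(f g), so FOLLOW(F) is not added.
PREDICT(F → f g) = { 'f' }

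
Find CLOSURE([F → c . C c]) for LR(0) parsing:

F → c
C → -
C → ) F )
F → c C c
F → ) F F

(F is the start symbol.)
To compute CLOSURE, for each item [A → α.Bβ] where B is a non-terminal, add [B → .γ] for all productions B → γ; repeat for the newly added items until nothing changes.

Start with: [F → c . C c]
  [F → c . C c] has the dot before C: add [C → . -], [C → . ) F )]
No further items can be added.

CLOSURE = { [C → . ) F )], [C → . -], [F → c . C c] }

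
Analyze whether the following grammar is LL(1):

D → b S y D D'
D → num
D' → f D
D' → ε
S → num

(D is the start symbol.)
Relevant sets:
  FOLLOW(D') = { $, 'f' }

For D:
  PREDICT(D → b S y D D') = { 'b' }
  PREDICT(D → num) = { 'num' }
For D':
  PREDICT(D' → f D) = { 'f' }
  PREDICT(D' → ε) = { $, 'f' }
S has a single production, so nothing to check there.

Conflict found: Predict set conflict for D': { 'f' }
The grammar is NOT LL(1).

Answer: No. Predict set conflict for D': { 'f' }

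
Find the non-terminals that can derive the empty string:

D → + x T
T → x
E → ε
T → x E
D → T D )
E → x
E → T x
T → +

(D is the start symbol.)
A non-terminal is nullable if it can derive ε (the empty string): either it has an ε-production, or it has a production whose right-hand side consists entirely of nullable non-terminals.

ε-productions: E → ε
So E is immediately nullable.
No further non-terminal can be added: every production for the remaining non-terminals contains a terminal or a non-nullable non-terminal.
Nullable = { 'E' }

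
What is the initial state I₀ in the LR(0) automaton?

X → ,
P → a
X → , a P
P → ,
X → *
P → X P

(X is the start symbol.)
{ [X → . *], [X → . , a P], [X → . ,], [X' → . X] }

First, augment the grammar with X' → X
I₀ = CLOSURE({ [X' → . X] }):
  [X' → . X] has the dot before X: add [X → . ,], [X → . , a P], [X → . *]
No further items can be added.

I₀ = { [X → . *], [X → . , a P], [X → . ,], [X' → . X] }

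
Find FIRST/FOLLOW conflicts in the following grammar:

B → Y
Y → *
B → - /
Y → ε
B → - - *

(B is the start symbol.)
No FIRST/FOLLOW conflicts.

Nullable non-terminals: B, Y.
FIRST sets used below: FIRST(Y) = { '*', ε }

B: nullable alternative(s) B → Y; FOLLOW(B) = { $ }
  B → Y: FIRST \ {ε} = { '*' } — this is the only nullable alternative, skip
  B → - /: FIRST \ {ε} = { '-' } — disjoint from FOLLOW(B)
  B → - - *: FIRST \ {ε} = { '-' } — disjoint from FOLLOW(B)

Y: nullable alternative(s) Y → ε; FOLLOW(Y) = { $ }
  Y → *: FIRST \ {ε} = { '*' } — disjoint from FOLLOW(Y)
  Y → ε: FIRST \ {ε} = { } — this is the only nullable alternative, skip

No FIRST/FOLLOW conflicts found.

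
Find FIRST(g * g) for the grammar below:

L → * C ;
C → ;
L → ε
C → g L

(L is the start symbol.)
{ 'g' }

To compute FIRST(g * g), process the symbols left to right:
Symbol g is a terminal. Add 'g' and stop.
FIRST(g * g) = { 'g' }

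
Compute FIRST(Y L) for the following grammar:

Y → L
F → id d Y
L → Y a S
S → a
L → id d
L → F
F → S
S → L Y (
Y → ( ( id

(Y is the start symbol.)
{ '(', 'a', 'id' }

FIRST sets of the non-terminals involved (from the grammar, by fixed-point iteration):
  FIRST(Y) = { '(', 'a', 'id' }

To compute FIRST(Y L), process the symbols left to right:
Symbol Y is a non-terminal. Add FIRST(Y) \ {ε} = { '(', 'a', 'id' }
Y is not nullable (ε ∉ FIRST(Y)), so stop here.
FIRST(Y L) = { '(', 'a', 'id' }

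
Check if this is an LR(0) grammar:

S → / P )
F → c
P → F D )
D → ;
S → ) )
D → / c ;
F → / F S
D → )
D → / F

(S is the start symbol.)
A grammar is LR(0) if no state in the canonical LR(0) collection has:
  - both a shift item (dot before a terminal) and a complete item (shift-reduce conflict), or
  - two or more complete items (reduce-reduce conflict; the accept item [S' → S .] counts as a complete item here).

Augment with S' → S and build the canonical LR(0) collection (I0 = CLOSURE({[S' → . S]}), then GOTO on every symbol after a dot until no new states appear). It has 20 states:
  I0: { [S → . ) )], [S → . / P )], [S' → . S] }  — shift
  I1: { [S → ) . )] }  — shift
  I2: { [F → . / F S], [F → . c], [P → . F D )], [S → / . P )] }  — shift
  I3: { [S' → S .] }  — accept
  I4: { [F → . / F S], [F → . c], [F → / . F S] }  — shift
  I5: { [D → . )], [D → . / F], [D → . / c ;], [D → . ;], [P → F . D )] }  — shift
  I6: { [S → / P . )] }  — shift
  I7: { [F → c .] }  — reduce
  I8: { [S → / P ) .] }  — reduce
  I9: { [D → ) .] }  — reduce
  I10: { [D → / . F], [D → / . c ;], [F → . / F S], [F → . c] }  — shift
  I11: { [D → ; .] }  — reduce
  I12: { [P → F D . )] }  — shift
  I13: { [P → F D ) .] }  — reduce
  I14: { [D → / F .] }  — reduce
  I15: { [D → / c . ;], [F → c .] }  — shift, reduce
  I16: { [D → / c ; .] }  — reduce
  I17: { [F → / F . S], [S → . ) )], [S → . / P )] }  — shift
  I18: { [F → / F S .] }  — reduce
  I19: { [S → ) ) .] }  — reduce

Conflict in state I15:
  Shift-reduce conflict between [F → c .] and [D → / c . ;]
So the grammar is NOT LR(0).

Answer: No. Shift-reduce conflict between [F → c .] and [D → / c . ;]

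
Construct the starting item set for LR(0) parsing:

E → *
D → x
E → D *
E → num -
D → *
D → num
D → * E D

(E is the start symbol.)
{ [D → . * E D], [D → . *], [D → . num], [D → . x], [E → . *], [E → . D *], [E → . num -], [E' → . E] }

First, augment the grammar with E' → E
I₀ = CLOSURE({ [E' → . E] }):
  [E' → . E] has the dot before E: add [E → . *], [E → . D *], [E → . num -]
  [E → . D *] has the dot before D: add [D → . x], [D → . *], [D → . num], [D → . * E D]
No further items can be added.

I₀ = { [D → . * E D], [D → . *], [D → . num], [D → . x], [E → . *], [E → . D *], [E → . num -], [E' → . E] }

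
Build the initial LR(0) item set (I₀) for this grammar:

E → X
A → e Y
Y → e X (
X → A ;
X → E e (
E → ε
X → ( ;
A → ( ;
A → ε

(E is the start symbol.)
{ [A → . ( ;], [A → . e Y], [A → .], [E → . X], [E → .], [E' → . E], [X → . ( ;], [X → . A ;], [X → . E e (] }

First, augment the grammar with E' → E
I₀ = CLOSURE({ [E' → . E] }):
  [E' → . E] has the dot before E: add [E → . X], [E → .]
  [E → . X] has the dot before X: add [X → . A ;], [X → . E e (], [X → . ( ;]
  [X → . A ;] has the dot before A: add [A → . e Y], [A → . ( ;], [A → .]
No further items can be added.

I₀ = { [A → . ( ;], [A → . e Y], [A → .], [E → . X], [E → .], [E' → . E], [X → . ( ;], [X → . A ;], [X → . E e (] }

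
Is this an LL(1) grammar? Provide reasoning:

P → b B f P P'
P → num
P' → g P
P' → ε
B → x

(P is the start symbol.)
No. Predict set conflict for P': { 'g' }

A grammar is LL(1) if for each non-terminal N with multiple productions, the predict sets of those productions are pairwise disjoint, where PREDICT(N → α) = (FIRST(α) \ {ε}) ∪ (FOLLOW(N) if α ⇒* ε).

Relevant sets:
  FOLLOW(P') = { $, 'g' }

For P:
  PREDICT(P → b B f P P') = { 'b' }
  PREDICT(P → num) = { 'num' }
For P':
  PREDICT(P' → g P) = { 'g' }
  PREDICT(P' → ε) = { $, 'g' }
B has a single production, so nothing to check there.

Conflict found: Predict set conflict for P': { 'g' }
The grammar is NOT LL(1).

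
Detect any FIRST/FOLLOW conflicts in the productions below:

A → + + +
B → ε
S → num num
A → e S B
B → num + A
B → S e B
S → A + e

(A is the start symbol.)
Yes. B → S e B with FOLLOW(B) on { '+' }

A FIRST/FOLLOW conflict occurs when a non-terminal N has a nullable alternative N → β (β ⇒* ε) and another alternative N → α with FIRST(α) ∩ FOLLOW(N) ≠ ∅: on such a lookahead the parser cannot decide between expanding α and letting N vanish via β.

Nullable non-terminals: B.
FIRST sets used below: FIRST(S) = { '+', 'e', 'num' }

B: nullable alternative(s) B → ε; FOLLOW(B) = { $, '+' }
  B → ε: FIRST \ {ε} = { } — this is the only nullable alternative, skip
  B → num + A: FIRST \ {ε} = { 'num' } — disjoint from FOLLOW(B)
  B → S e B: FIRST \ {ε} = { '+', 'e', 'num' } — overlaps FOLLOW(B) on { '+' }: CONFLICT

A, S have no nullable alternative, so no FIRST/FOLLOW check is needed there.

So the grammar has 1 FIRST/FOLLOW conflict (marked CONFLICT above).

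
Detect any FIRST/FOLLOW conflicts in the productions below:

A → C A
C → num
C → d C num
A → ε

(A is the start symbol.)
A FIRST/FOLLOW conflict occurs when a non-terminal N has a nullable alternative N → β (β ⇒* ε) and another alternative N → α with FIRST(α) ∩ FOLLOW(N) ≠ ∅: on such a lookahead the parser cannot decide between expanding α and letting N vanish via β.

Nullable non-terminals: A.
FIRST sets used below: FIRST(C) = { 'd', 'num' }

A: nullable alternative(s) A → ε; FOLLOW(A) = { $ }
  A → C A: FIRST \ {ε} = { 'd', 'num' } — disjoint from FOLLOW(A)
  A → ε: FIRST \ {ε} = { } — this is the only nullable alternative, skip

C has no nullable alternative, so no FIRST/FOLLOW check is needed there.

No FIRST/FOLLOW conflicts found.

Answer: No FIRST/FOLLOW conflicts.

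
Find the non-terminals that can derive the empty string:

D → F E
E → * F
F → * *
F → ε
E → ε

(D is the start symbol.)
{ 'D', 'E', 'F' }

A non-terminal is nullable if it can derive ε (the empty string): either it has an ε-production, or it has a production whose right-hand side consists entirely of nullable non-terminals.

ε-productions: F → ε, E → ε
So F, E are immediately nullable.
D → F E: every symbol on the right is nullable, so D is nullable too.
Every non-terminal is now nullable.
Nullable = { 'D', 'E', 'F' }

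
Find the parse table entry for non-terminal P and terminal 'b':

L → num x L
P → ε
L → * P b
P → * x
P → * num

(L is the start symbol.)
P → ε

To find M[P, 'b'], we find productions for P where 'b' is in the predict set (PREDICT(N → α) = (FIRST(α) \ {ε}) ∪ (FOLLOW(N) if α ⇒* ε)).

Relevant sets:
  FOLLOW(P) = { 'b' }

P → ε: PREDICT = { 'b' }
  'b' is in predict set, so this production goes in M[P, 'b']
P → * x: PREDICT = { '*' }
P → * num: PREDICT = { '*' }

M[P, 'b'] = P → ε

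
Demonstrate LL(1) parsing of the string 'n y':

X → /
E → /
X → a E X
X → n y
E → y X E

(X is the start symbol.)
LL(1) parsing maintains a stack (initially the start symbol over $) and the input. At each step: if the stack top is a terminal, match it against the current input token; if it is a non-terminal N, replace it with the RHS of M[N, lookahead] (the unique production whose predict set contains the lookahead).

Stack is shown with the top on the left.

Stack  Input  Action
--------------------
X $    n y $  output X → n y
n y $  n y $  match 'n'
y $    y $    match 'y'
$      $      accept

The string is accepted.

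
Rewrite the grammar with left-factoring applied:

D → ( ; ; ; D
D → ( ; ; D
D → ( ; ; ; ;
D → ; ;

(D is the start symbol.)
D → ( ; ; D'
D' → ; D''
D'' → D
D'' → ;
D' → D
D → ; ;

Left-factoring transforms A → αβ₁ | αβ₂ into A → αA' and A' → β₁ | β₂
(α is the longest common prefix among the alternatives). Repeat until
no nonterminal has two alternatives with a common prefix.

Round 1: D has alternatives sharing prefix '( ; ;'. Introduce D': D → ( ; ; D'
  Add: D' → ; D
  Add: D' → D
  Add: D' → ; ;

Round 2: D' has alternatives sharing prefix ';'. Introduce D'': D' → ; D''
  Add: D'' → D
  Add: D'' → ;

No remaining common prefixes — done.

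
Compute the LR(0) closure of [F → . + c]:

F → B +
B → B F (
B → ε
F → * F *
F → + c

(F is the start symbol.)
{ [F → . + c] }

Start with: [F → . + c]
The dot precedes the terminal '+', so nothing is added.

CLOSURE = { [F → . + c] }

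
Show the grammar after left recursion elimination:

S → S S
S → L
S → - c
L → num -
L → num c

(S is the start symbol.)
S is directly left-recursive. The standard transformation for
  A → A α₁ | ... | A α_m | β₁ | ... | β_n
is
  A  → β₁ A' | ... | β_n A'
  A' → α₁ A' | ... | α_m A' | ε

S → L becomes S → L S'
S → - c becomes S → - c S'
S → S S becomes S' → S S'
Add S' → ε

Productions for other non-terminals are unchanged:
  L → num -
  L → num c

Resulting grammar:
S → L S'
S → - c S'
S' → S S'
S' → ε
L → num -
L → num c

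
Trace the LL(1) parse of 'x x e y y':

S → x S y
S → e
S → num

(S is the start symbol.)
LL(1) parsing maintains a stack (initially the start symbol over $) and the input. At each step: if the stack top is a terminal, match it against the current input token; if it is a non-terminal N, replace it with the RHS of M[N, lookahead] (the unique production whose predict set contains the lookahead).

Stack is shown with the top on the left.

Stack      Input        Action
------------------------------
S $        x x e y y $  output S → x S y
x S y $    x x e y y $  match 'x'
S y $      x e y y $    output S → x S y
x S y y $  x e y y $    match 'x'
S y y $    e y y $      output S → e
e y y $    e y y $      match 'e'
y y $      y y $        match 'y'
y $        y $          match 'y'
$          $            accept

The string is accepted.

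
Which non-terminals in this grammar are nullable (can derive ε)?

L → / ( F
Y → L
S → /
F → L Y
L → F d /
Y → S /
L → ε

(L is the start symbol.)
ε-productions: L → ε
So L is immediately nullable.
Y → L: every symbol on the right is nullable, so Y is nullable too.
F → L Y: every symbol on the right is nullable, so F is nullable too.
No further non-terminal can be added: every production for the remaining non-terminals contains a terminal or a non-nullable non-terminal.
Nullable = { 'F', 'L', 'Y' }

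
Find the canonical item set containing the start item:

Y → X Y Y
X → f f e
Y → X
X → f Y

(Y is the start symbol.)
First, augment the grammar with Y' → Y
I₀ = CLOSURE({ [Y' → . Y] }):
  [Y' → . Y] has the dot before Y: add [Y → . X Y Y], [Y → . X]
  [Y → . X Y Y] has the dot before X: add [X → . f f e], [X → . f Y]
No further items can be added.

I₀ = { [X → . f Y], [X → . f f e], [Y → . X Y Y], [Y → . X], [Y' → . Y] }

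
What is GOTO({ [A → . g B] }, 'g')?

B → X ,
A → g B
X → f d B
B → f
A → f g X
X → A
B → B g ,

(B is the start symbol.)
{ [A → . f g X], [A → . g B], [A → g . B], [B → . B g ,], [B → . X ,], [B → . f], [X → . A], [X → . f d B] }

GOTO(I, 'g') = CLOSURE({ [A → αX.β] : [A → α.Xβ] ∈ I, X = 'g' })

Items with dot before 'g', with the dot advanced:
  [A → . g B] → [A → g . B]
Closure of the advanced items:
  [A → g . B] has the dot before B: add [B → . X ,], [B → . f], [B → . B g ,]
  [B → . X ,] has the dot before X: add [X → . f d B], [X → . A]
  [X → . A] has the dot before A: add [A → . g B], [A → . f g X]

GOTO = { [A → . f g X], [A → . g B], [A → g . B], [B → . B g ,], [B → . X ,], [B → . f], [X → . A], [X → . f d B] }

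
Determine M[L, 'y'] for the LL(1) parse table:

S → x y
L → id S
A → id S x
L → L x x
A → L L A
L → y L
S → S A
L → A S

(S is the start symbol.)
L → L x x, L → y L, L → A S

To find M[L, 'y'], we find productions for L where 'y' is in the predict set (PREDICT(N → α) = (FIRST(α) \ {ε}) ∪ (FOLLOW(N) if α ⇒* ε)).

Relevant sets:
  FIRST(L) = { 'id', 'y' }
  FIRST(A) = { 'id', 'y' }

L → id S: PREDICT = { 'id' }
L → L x x: PREDICT = { 'id', 'y' }
  'y' is in predict set, so this production goes in M[L, 'y']
L → y L: PREDICT = { 'y' }
  'y' is in predict set, so this production goes in M[L, 'y']
L → A S: PREDICT = { 'id', 'y' }
  'y' is in predict set, so this production goes in M[L, 'y']

M[L, 'y'] = L → L x x, L → y L, L → A S  (a multiply-defined cell — the grammar is not LL(1))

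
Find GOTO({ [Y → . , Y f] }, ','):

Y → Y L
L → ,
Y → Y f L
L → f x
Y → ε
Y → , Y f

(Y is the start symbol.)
{ [Y → , . Y f], [Y → . , Y f], [Y → . Y L], [Y → . Y f L], [Y → .] }

GOTO(I, ',') = CLOSURE({ [A → αX.β] : [A → α.Xβ] ∈ I, X = ',' })

Items with dot before ',', with the dot advanced:
  [Y → . , Y f] → [Y → , . Y f]
Closure of the advanced items:
  [Y → , . Y f] has the dot before Y: add [Y → . Y L], [Y → . Y f L], [Y → .], [Y → . , Y f]

GOTO = { [Y → , . Y f], [Y → . , Y f], [Y → . Y L], [Y → . Y f L], [Y → .] }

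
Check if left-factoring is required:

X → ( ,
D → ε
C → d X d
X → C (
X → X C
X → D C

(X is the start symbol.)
No, left-factoring is not needed

Left-factoring is needed when two productions for the same non-terminal
share a common prefix on the right-hand side.

Productions for X:
  X → ( ,
  X → C (
  X → X C
  X → D C

No common prefixes found.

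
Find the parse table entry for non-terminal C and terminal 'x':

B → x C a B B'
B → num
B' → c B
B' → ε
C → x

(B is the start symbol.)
C → x

To find M[C, 'x'], we find productions for C where 'x' is in the predict set (PREDICT(N → α) = (FIRST(α) \ {ε}) ∪ (FOLLOW(N) if α ⇒* ε)).

C → x: PREDICT = { 'x' }
  'x' is in predict set, so this production goes in M[C, 'x']

M[C, 'x'] = C → x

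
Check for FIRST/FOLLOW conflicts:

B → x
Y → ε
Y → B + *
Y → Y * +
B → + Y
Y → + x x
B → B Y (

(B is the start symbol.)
Yes. Y → B '+' '*' with FOLLOW(Y) on { '+', 'x' }; Y → Y '*' '+' with FOLLOW(Y) on { '*', '+', 'x' }; Y → '+' x x with FOLLOW(Y) on { '+' }

A FIRST/FOLLOW conflict occurs when a non-terminal N has a nullable alternative N → β (β ⇒* ε) and another alternative N → α with FIRST(α) ∩ FOLLOW(N) ≠ ∅: on such a lookahead the parser cannot decide between expanding α and letting N vanish via β.

Nullable non-terminals: Y.
FIRST sets used below: FIRST(B) = { '+', 'x' }, FIRST(Y) = { '*', '+', 'x', ε }

Y: nullable alternative(s) Y → ε; FOLLOW(Y) = { $, '(', '*', '+', 'x' }
  Y → ε: FIRST \ {ε} = { } — this is the only nullable alternative, skip
  Y → B + *: FIRST \ {ε} = { '+', 'x' } — overlaps FOLLOW(Y) on { '+', 'x' }: CONFLICT
  Y → Y * +: FIRST \ {ε} = { '*', '+', 'x' } — overlaps FOLLOW(Y) on { '*', '+', 'x' }: CONFLICT
  Y → + x x: FIRST \ {ε} = { '+' } — overlaps FOLLOW(Y) on { '+' }: CONFLICT

B has no nullable alternative, so no FIRST/FOLLOW check is needed there.

So the grammar has 3 FIRST/FOLLOW conflicts (marked CONFLICT above).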